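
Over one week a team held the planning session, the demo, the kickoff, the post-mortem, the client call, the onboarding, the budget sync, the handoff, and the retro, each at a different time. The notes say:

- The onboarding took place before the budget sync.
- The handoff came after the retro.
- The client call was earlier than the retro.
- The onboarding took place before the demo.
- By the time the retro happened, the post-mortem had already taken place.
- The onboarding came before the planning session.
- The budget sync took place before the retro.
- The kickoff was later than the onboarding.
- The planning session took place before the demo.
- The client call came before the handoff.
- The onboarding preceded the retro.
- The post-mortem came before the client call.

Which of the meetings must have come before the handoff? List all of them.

the budget sync, the client call, the onboarding, the post-mortem, the retro

Directly stated before the handoff: the client call and the retro.
The budget sync reaches the handoff via the budget sync → the retro → the handoff.
The onboarding reaches the handoff via the onboarding → the retro → the handoff.
The post-mortem reaches the handoff via the post-mortem → the client call → the handoff.
No chain forces the planning session (or any of the others) ahead of the handoff.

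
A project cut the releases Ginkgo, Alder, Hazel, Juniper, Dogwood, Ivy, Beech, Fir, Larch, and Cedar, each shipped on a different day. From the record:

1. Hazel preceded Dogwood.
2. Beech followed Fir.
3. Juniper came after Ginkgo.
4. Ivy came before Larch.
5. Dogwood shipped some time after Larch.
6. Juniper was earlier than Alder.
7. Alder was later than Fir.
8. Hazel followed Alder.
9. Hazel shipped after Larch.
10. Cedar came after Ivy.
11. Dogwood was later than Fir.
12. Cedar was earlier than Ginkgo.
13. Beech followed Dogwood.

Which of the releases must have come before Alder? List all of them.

Directly stated before Alder: Fir and Juniper.
Cedar reaches Alder via Cedar → Ginkgo → Juniper → Alder.
Ginkgo reaches Alder via Ginkgo → Juniper → Alder.
Ivy reaches Alder via Ivy → Cedar → Ginkgo → Juniper → Alder.

Cedar, Fir, Ginkgo, Ivy, Juniper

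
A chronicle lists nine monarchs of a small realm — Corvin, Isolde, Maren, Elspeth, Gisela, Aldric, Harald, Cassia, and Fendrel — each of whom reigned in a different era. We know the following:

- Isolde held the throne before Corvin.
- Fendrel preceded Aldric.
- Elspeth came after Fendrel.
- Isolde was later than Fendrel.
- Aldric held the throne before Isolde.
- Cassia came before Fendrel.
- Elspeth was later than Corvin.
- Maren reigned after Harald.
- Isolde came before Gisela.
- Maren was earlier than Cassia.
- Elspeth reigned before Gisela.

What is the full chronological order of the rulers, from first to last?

The constraints fix every adjacent pair, so only one ordering works:
Harald → Maren → Cassia → Fendrel → Aldric → Isolde → Corvin → Elspeth → Gisela.

Harald, Maren, Cassia, Fendrel, Aldric, Isolde, Corvin, Elspeth, Gisela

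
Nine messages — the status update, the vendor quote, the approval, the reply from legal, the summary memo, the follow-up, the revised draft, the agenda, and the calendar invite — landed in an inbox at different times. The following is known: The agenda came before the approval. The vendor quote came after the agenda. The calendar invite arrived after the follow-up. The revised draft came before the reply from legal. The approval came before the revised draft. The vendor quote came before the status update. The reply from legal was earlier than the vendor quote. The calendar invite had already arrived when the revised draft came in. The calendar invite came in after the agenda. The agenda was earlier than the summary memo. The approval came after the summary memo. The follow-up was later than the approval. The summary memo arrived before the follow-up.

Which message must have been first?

The agenda has a chain of constraints placing it before every other message, so the agenda must be first.

the agenda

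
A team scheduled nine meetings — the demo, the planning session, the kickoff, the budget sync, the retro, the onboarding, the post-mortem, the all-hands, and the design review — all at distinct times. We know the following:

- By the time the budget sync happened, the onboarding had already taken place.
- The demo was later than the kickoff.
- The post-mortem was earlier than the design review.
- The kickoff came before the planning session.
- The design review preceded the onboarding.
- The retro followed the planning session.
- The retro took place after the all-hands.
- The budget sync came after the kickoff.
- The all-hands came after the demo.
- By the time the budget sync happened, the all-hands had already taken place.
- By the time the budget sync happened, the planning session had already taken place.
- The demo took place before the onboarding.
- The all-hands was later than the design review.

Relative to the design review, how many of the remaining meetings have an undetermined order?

3

Forced before the design review: the post-mortem; forced after the design review: the all-hands, the budget sync, the onboarding, and the retro.
That leaves the demo, the kickoff, and the planning session with no forced order relative to the design review — 3.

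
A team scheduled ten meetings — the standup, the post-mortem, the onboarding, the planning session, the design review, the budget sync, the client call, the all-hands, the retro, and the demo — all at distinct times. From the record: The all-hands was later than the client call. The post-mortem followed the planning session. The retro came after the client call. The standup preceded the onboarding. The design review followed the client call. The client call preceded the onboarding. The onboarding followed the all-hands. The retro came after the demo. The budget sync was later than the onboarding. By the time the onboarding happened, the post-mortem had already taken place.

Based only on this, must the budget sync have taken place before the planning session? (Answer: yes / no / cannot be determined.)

no

Tracing the constraints gives the planning session → the post-mortem → the onboarding → the budget sync, so the planning session must come before the budget sync.
That means the budget sync cannot be before the planning session.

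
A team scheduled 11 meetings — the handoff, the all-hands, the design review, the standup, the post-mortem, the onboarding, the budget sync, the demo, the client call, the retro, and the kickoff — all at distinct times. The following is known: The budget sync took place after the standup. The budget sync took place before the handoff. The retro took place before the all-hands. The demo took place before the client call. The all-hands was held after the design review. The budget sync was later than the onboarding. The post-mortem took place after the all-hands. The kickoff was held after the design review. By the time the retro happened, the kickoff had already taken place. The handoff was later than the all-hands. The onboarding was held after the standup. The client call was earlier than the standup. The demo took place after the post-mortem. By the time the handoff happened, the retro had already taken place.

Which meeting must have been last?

Every other meeting has a chain of constraints placing it before the handoff, so the handoff is last.

the handoff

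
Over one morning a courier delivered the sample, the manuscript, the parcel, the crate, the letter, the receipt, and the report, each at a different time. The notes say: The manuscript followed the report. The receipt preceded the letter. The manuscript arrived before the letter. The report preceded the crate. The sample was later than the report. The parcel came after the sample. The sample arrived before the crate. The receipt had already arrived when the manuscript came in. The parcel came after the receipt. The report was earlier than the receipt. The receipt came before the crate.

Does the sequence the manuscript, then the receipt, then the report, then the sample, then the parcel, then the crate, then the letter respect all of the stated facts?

no

The constraints require the report before the manuscript, but in the proposed sequence the manuscript appears ahead of the report. That one violation is enough.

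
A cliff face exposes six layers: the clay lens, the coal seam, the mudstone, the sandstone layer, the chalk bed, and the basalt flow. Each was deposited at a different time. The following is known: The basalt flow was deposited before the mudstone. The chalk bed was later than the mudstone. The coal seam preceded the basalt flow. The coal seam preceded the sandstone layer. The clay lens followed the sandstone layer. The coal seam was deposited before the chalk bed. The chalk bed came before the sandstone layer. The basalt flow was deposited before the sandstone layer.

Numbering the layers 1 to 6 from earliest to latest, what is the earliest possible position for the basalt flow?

The coal seam must come before the basalt flow — 1 forced predecessor.
Nothing else is forced ahead of the basalt flow, so its earliest slot is position 1 + 1 = 2.

2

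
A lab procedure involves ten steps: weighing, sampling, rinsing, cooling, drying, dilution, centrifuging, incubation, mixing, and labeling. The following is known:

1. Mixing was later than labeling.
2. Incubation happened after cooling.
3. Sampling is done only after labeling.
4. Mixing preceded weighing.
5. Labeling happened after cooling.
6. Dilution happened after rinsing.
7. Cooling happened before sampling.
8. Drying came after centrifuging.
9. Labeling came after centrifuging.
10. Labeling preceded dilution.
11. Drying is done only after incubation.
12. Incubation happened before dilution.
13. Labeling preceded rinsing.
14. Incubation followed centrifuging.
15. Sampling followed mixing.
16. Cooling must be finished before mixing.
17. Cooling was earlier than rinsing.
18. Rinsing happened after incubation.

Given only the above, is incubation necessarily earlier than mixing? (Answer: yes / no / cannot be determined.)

cannot be determined

No chain of stated constraints runs from incubation to mixing, and none runs from mixing to incubation either.
So the relative order of incubation and mixing is not fixed by the given facts.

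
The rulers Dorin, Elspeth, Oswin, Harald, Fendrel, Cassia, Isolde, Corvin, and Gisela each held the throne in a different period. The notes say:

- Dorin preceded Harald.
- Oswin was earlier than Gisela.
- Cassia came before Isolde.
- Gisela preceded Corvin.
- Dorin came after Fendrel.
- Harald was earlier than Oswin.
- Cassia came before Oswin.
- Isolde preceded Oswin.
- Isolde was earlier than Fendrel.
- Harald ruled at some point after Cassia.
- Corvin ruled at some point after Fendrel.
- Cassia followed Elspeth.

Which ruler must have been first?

Elspeth has a chain of constraints placing them before every other ruler, so Elspeth must be first.

Elspeth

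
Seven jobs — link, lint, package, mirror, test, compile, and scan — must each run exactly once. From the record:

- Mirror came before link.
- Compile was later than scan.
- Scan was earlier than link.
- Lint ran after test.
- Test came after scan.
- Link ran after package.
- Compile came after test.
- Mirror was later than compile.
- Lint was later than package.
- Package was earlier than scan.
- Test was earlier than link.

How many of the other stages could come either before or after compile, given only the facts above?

1

Forced before compile: package, scan, and test; forced after compile: link and mirror.
That leaves lint with no forced order relative to compile — 1.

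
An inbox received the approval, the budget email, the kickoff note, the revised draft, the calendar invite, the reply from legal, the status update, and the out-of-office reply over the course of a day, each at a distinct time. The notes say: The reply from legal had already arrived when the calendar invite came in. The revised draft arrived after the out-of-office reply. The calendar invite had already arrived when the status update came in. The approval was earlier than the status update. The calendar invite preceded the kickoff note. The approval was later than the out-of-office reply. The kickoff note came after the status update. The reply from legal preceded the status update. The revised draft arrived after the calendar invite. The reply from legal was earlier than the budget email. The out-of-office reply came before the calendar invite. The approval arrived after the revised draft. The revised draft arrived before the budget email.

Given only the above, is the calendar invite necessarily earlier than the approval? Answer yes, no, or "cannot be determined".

Chain the constraints: the calendar invite → the revised draft → the approval. Each link is directly stated, so the calendar invite comes before the approval.

yes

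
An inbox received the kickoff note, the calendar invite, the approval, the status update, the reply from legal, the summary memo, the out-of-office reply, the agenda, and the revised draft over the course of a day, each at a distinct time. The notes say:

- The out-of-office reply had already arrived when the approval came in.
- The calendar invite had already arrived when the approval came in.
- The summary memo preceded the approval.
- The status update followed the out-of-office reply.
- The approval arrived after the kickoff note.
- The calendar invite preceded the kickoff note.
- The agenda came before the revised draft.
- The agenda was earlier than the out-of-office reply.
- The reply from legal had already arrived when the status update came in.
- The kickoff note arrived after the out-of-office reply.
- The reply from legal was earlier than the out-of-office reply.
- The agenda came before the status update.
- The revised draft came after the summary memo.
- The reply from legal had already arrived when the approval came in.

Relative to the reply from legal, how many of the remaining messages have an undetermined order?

4

Forced after the reply from legal: the approval, the kickoff note, the out-of-office reply, and the status update.
That leaves the agenda, the calendar invite, the revised draft, and the summary memo with no forced order relative to the reply from legal — 4.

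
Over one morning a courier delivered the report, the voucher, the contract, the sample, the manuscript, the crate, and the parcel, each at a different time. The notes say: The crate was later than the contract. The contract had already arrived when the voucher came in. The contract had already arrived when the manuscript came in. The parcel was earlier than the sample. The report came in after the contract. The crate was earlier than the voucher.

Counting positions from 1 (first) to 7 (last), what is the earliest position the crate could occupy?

2

The contract must come before the crate — 1 forced predecessor.
Nothing else is forced ahead of the crate, so its earliest slot is position 1 + 1 = 2.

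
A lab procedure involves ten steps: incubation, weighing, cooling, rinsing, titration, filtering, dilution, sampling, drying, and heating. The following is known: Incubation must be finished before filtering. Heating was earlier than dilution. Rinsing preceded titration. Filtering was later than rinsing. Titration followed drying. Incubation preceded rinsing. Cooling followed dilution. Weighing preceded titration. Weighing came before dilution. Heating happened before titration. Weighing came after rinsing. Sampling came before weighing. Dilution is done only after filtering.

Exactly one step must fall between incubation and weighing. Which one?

Tracing the constraints gives incubation → rinsing → weighing, so rinsing sits after incubation and before weighing.
No other step is forced both after incubation and before weighing.

rinsing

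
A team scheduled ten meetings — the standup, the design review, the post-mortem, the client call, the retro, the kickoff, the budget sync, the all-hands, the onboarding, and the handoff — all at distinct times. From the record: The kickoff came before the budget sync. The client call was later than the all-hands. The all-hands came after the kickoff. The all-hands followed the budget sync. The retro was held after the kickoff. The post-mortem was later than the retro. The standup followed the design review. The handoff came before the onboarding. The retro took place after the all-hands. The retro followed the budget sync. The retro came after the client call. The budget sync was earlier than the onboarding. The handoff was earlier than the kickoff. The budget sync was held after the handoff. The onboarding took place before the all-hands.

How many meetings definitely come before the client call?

5

Directly stated before the client call: the all-hands.
The budget sync reaches the client call via the budget sync → the all-hands → the client call.
The handoff reaches the client call via the handoff → the kickoff → the all-hands → the client call.
The kickoff reaches the client call via the kickoff → the all-hands → the client call.
Likewise the onboarding reaches the client call by chaining the stated constraints.
No chain forces the post-mortem (or any of the others) ahead of the client call.
That's the all-hands, the budget sync, the handoff, the kickoff, and the onboarding — 5 in all.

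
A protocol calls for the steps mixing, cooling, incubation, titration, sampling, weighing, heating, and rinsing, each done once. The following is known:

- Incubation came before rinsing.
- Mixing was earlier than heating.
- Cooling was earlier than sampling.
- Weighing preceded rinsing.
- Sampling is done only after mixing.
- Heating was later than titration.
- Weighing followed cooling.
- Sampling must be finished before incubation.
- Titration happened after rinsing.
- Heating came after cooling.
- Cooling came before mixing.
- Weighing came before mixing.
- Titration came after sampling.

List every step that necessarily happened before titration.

Directly stated before titration: rinsing and sampling.
Cooling reaches titration via cooling → sampling → titration.
Incubation reaches titration via incubation → rinsing → titration.
Mixing reaches titration via mixing → sampling → titration.
Likewise weighing reaches titration by chaining the stated constraints.

cooling, incubation, mixing, rinsing, sampling, weighing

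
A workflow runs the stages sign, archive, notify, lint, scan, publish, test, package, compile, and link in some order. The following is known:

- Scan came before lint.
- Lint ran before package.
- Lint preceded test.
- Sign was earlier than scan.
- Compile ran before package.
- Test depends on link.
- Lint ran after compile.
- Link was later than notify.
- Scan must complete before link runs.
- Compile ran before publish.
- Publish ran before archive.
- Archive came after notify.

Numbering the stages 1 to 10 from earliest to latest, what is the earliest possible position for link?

Notify, scan, and sign must all come before link — 3 forced predecessors.
Nothing else is forced ahead of link, so its earliest slot is position 3 + 1 = 4.

4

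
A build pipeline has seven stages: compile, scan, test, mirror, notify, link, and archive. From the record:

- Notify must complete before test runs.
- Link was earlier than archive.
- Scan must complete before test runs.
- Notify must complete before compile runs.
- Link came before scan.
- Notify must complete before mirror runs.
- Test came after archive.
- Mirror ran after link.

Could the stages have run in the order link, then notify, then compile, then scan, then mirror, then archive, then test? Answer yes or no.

yes

Check each stated constraint against the proposed order — e.g. link is ahead of archive; notify is ahead of test. Every pair is in the required order; nothing is violated.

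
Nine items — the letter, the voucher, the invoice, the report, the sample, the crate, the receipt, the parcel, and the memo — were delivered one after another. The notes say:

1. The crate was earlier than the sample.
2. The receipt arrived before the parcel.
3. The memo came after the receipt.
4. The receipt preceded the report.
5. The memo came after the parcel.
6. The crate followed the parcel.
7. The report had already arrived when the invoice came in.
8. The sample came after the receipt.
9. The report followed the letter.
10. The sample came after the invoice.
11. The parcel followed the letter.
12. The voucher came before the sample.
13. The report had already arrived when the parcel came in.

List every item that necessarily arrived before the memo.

Directly stated before the memo: the parcel and the receipt.
The letter reaches the memo via the letter → the parcel → the memo.
The report reaches the memo via the report → the parcel → the memo.

the letter, the parcel, the receipt, the report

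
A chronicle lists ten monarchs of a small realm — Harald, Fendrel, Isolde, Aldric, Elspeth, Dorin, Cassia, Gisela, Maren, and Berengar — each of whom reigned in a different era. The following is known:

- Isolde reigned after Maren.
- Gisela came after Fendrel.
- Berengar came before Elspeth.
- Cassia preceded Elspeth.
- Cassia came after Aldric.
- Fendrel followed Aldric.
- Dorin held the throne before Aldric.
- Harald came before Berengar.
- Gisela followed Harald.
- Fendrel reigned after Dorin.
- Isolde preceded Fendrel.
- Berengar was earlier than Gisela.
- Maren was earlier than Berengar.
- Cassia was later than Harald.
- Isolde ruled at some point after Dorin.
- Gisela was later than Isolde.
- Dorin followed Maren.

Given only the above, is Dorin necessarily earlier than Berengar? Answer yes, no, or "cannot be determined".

cannot be determined

No chain of stated constraints runs from Dorin to Berengar, and none runs from Berengar to Dorin either.
So the relative order of Dorin and Berengar is not fixed by the given facts.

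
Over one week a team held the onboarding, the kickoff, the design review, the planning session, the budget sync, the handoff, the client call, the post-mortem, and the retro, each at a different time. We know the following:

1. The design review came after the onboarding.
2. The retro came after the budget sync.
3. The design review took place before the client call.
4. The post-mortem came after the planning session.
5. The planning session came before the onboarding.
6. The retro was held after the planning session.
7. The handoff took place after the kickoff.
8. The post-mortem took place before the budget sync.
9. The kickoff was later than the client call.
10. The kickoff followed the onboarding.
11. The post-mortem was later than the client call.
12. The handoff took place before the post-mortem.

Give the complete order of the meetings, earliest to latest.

the planning session, the onboarding, the design review, the client call, the kickoff, the handoff, the post-mortem, the budget sync, the retro

The constraints fix every adjacent pair, so only one ordering works:
the planning session → the onboarding → the design review → the client call → the kickoff → the handoff → the post-mortem → the budget sync → the retro.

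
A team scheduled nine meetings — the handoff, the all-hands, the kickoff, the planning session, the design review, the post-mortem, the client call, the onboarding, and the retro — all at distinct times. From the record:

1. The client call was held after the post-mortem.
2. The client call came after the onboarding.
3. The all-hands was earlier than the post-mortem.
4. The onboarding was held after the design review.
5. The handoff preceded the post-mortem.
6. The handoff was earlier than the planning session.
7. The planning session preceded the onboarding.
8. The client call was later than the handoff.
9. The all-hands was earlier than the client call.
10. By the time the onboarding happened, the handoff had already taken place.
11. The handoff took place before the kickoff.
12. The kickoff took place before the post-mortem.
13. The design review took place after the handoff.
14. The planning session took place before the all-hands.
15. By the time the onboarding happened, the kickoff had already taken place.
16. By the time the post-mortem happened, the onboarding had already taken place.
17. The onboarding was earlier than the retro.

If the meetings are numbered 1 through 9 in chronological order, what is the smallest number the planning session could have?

The handoff must come before the planning session — 1 forced predecessor.
Nothing else is forced ahead of the planning session, so its earliest slot is position 1 + 1 = 2.

2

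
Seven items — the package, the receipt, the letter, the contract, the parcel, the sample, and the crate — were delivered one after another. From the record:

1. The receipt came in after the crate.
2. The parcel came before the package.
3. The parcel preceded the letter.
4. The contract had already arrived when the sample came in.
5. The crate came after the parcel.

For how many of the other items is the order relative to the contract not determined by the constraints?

5

Forced after the contract: the sample.
That leaves the crate, the letter, the package, the parcel, and the receipt with no forced order relative to the contract — 5.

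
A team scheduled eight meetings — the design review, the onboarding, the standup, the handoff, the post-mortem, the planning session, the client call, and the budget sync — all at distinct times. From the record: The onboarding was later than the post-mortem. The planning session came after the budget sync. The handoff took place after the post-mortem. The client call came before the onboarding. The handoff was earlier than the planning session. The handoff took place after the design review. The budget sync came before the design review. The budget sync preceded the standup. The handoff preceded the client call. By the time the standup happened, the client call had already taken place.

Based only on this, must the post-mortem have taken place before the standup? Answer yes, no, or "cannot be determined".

Chain the constraints: the post-mortem → the handoff → the client call → the standup. Each link is directly stated, so the post-mortem comes before the standup.

yes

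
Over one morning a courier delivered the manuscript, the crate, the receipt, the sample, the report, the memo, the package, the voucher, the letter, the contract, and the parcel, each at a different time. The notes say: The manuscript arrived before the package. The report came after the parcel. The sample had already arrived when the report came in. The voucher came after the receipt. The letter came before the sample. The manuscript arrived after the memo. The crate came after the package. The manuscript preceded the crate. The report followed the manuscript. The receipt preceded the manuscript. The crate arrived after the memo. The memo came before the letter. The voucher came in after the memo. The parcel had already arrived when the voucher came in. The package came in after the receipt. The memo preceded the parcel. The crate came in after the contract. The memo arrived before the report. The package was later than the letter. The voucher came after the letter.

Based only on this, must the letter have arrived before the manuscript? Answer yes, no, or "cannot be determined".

cannot be determined

No chain of stated constraints runs from the letter to the manuscript, and none runs from the manuscript to the letter either.
So the relative order of the letter and the manuscript is not fixed by the given facts.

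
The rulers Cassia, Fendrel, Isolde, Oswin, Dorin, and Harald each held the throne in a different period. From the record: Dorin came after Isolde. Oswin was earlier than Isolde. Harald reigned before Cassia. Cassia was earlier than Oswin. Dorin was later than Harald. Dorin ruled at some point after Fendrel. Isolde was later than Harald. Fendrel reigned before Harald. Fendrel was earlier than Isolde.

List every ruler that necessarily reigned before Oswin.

Cassia, Fendrel, Harald

Directly stated before Oswin: Cassia.
Fendrel reaches Oswin via Fendrel → Harald → Cassia → Oswin.
Harald reaches Oswin via Harald → Cassia → Oswin.
No chain forces Dorin (or any of the others) ahead of Oswin.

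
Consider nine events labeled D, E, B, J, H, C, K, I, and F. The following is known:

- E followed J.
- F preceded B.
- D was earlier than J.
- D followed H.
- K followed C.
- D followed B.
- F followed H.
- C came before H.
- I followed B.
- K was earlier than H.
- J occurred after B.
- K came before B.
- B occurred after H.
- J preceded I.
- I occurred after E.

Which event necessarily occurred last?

I

Every other event has a chain of constraints placing it before I, so I is last.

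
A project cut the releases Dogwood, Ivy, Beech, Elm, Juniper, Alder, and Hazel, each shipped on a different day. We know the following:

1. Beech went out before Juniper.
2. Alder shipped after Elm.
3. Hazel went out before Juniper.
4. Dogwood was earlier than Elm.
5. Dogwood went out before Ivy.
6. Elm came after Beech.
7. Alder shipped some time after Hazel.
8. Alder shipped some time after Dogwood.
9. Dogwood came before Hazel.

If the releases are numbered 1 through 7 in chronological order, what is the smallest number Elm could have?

Beech and Dogwood must both come before Elm — 2 forced predecessors.
Nothing else is forced ahead of Elm, so its earliest slot is position 2 + 1 = 3.

3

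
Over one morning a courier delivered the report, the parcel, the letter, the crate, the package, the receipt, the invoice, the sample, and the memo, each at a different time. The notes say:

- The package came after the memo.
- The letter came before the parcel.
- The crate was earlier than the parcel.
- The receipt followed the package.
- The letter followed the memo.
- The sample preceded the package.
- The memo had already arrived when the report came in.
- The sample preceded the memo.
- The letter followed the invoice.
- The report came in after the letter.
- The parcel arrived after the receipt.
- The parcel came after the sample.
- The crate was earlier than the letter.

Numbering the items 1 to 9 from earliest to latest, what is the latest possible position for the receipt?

8

The receipt must come before the parcel — 1 item forced after it.
Everything else can be placed before the receipt in some valid order, so the receipt can sit as late as position 9 − 1 = 8.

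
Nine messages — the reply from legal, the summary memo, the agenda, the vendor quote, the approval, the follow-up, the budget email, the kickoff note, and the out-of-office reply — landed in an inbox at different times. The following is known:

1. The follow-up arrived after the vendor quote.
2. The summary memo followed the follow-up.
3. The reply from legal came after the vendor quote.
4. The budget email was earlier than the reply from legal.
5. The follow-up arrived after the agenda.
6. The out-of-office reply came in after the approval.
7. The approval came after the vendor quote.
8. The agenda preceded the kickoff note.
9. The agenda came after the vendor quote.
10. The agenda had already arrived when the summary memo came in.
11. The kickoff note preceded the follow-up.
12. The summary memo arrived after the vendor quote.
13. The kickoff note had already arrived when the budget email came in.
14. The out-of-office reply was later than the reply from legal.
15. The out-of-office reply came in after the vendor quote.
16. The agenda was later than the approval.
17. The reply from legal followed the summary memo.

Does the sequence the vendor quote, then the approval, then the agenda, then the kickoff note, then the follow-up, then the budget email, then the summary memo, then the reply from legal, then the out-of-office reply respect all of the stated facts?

yes

Check each stated constraint against the proposed order — e.g. the vendor quote is ahead of the reply from legal; the vendor quote is ahead of the out-of-office reply. Every pair is in the required order; nothing is violated.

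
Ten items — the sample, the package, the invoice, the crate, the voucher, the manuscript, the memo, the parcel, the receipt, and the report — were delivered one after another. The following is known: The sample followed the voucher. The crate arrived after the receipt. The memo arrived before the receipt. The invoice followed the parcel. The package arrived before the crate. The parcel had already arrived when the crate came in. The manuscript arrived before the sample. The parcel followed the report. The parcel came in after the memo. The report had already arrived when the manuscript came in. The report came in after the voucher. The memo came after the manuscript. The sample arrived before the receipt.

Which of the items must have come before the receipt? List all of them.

Directly stated before the receipt: the memo and the sample.
The manuscript reaches the receipt via the manuscript → the sample → the receipt.
The report reaches the receipt via the report → the manuscript → the sample → the receipt.
The voucher reaches the receipt via the voucher → the sample → the receipt.
No chain forces the parcel (or any of the others) ahead of the receipt.

the manuscript, the memo, the report, the sample, the voucher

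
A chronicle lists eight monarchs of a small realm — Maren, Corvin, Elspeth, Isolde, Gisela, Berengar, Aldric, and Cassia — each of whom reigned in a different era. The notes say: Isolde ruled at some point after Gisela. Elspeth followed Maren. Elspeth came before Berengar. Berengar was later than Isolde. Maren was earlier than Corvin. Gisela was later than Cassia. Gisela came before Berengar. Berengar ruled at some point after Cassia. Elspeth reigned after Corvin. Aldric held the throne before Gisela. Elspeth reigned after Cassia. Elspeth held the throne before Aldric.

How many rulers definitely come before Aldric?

4

Directly stated before Aldric: Elspeth.
Cassia reaches Aldric via Cassia → Elspeth → Aldric.
Corvin reaches Aldric via Corvin → Elspeth → Aldric.
Maren reaches Aldric via Maren → Elspeth → Aldric.
That's Cassia, Corvin, Elspeth, and Maren — 4 in all.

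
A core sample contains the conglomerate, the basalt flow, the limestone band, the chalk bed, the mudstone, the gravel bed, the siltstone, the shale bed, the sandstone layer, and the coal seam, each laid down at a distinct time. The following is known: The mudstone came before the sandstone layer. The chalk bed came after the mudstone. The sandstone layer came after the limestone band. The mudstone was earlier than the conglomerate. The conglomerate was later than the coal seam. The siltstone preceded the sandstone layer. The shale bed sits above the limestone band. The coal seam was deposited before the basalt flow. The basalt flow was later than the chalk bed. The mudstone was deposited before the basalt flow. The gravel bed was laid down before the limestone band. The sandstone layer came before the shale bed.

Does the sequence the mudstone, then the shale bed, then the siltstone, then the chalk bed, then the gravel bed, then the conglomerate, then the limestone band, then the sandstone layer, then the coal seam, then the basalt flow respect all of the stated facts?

no

The constraints require the sandstone layer before the shale bed, but in the proposed sequence the shale bed appears ahead of the sandstone layer. That one violation is enough.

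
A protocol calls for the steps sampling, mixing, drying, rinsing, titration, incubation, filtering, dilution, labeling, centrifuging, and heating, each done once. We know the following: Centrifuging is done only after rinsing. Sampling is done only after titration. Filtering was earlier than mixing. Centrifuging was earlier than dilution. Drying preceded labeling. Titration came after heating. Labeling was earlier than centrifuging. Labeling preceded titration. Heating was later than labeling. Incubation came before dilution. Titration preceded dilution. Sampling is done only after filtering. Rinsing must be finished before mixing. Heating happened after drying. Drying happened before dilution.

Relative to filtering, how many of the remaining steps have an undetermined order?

Forced after filtering: mixing and sampling.
That leaves centrifuging, dilution, drying, heating, incubation, labeling, rinsing, and titration with no forced order relative to filtering — 8.

8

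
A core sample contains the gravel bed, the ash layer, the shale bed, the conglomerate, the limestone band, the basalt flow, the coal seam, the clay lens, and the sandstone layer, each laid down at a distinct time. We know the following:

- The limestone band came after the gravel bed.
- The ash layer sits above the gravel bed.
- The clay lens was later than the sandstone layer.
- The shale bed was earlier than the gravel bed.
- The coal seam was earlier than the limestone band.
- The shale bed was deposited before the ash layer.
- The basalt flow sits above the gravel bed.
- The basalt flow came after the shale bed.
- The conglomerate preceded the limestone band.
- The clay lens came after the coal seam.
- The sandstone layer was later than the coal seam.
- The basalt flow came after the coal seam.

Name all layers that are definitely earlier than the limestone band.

Directly stated before the limestone band: the coal seam, the conglomerate, and the gravel bed.
The shale bed reaches the limestone band via the shale bed → the gravel bed → the limestone band.
No chain forces the ash layer (or any of the others) ahead of the limestone band.

the coal seam, the conglomerate, the gravel bed, the shale bed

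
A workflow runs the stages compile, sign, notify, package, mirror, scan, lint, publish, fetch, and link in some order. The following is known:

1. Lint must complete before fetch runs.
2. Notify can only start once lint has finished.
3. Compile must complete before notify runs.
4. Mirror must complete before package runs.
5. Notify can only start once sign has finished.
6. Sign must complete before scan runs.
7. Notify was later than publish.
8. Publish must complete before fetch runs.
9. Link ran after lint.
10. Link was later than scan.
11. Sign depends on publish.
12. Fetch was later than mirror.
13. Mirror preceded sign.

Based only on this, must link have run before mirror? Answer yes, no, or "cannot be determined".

Tracing the constraints gives mirror → sign → scan → link, so mirror must come before link.
That means link cannot be before mirror.

no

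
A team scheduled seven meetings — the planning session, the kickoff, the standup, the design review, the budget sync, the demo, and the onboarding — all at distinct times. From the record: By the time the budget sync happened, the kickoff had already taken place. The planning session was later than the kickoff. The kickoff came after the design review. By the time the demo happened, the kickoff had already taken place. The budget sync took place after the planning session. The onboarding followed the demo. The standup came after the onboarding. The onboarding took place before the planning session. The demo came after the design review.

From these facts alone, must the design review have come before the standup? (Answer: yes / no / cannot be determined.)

yes

Chain the constraints: the design review → the demo → the onboarding → the standup. Each link is directly stated, so the design review comes before the standup.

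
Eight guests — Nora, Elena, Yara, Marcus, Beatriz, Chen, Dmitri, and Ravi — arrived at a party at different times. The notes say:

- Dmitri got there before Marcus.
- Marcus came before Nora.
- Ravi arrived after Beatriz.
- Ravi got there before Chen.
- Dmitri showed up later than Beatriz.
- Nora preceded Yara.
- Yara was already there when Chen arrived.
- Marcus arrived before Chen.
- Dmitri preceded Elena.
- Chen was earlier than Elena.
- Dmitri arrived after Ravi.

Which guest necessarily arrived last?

Every other guest has a chain of constraints placing them before Elena, so Elena is last.

Elena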